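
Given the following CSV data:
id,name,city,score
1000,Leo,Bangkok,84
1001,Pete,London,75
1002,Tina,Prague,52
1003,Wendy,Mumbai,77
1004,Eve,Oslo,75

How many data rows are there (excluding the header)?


Counting rows (excluding header):
Header: id,name,city,score
Data rows: 5

ANSWER: 5


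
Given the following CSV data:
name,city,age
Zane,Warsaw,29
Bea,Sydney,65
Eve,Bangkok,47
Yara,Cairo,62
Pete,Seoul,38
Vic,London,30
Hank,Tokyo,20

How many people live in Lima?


Scanning city column for 'Lima':
Total matches: 0

ANSWER: 0


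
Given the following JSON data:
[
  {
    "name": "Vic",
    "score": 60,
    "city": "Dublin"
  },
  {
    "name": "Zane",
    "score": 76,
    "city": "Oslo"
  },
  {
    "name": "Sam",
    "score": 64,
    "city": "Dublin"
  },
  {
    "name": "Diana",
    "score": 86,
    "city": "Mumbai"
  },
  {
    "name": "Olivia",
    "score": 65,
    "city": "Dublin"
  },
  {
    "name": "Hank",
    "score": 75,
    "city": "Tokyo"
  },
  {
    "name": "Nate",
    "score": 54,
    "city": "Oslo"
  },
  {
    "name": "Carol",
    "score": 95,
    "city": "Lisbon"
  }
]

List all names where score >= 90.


Filtering records where score >= 90:
  Vic (score=60) -> no
  Zane (score=76) -> no
  Sam (score=64) -> no
  Diana (score=86) -> no
  Olivia (score=65) -> no
  Hank (score=75) -> no
  Nate (score=54) -> no
  Carol (score=95) -> YES


ANSWER: Carol


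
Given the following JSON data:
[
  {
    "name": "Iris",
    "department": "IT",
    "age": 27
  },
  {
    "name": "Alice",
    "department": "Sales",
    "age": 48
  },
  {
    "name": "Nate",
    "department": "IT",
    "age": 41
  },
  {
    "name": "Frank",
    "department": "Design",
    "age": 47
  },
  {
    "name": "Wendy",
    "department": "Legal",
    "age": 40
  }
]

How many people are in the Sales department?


Scanning records for department = Sales
  Record 1: Alice
Count: 1

ANSWER: 1


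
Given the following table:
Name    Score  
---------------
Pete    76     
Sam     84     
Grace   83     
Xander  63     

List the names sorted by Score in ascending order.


Sorting by Score (ascending):
  Xander: 63
  Pete: 76
  Grace: 83
  Sam: 84


ANSWER: Xander, Pete, Grace, Sam


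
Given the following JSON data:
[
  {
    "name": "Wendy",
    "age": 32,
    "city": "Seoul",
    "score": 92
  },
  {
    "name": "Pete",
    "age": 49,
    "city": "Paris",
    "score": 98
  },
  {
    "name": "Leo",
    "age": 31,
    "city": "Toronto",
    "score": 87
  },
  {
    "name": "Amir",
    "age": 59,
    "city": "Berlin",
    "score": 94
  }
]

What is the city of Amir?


Looking up record where name = Amir
Record index: 3
Field 'city' = Berlin

ANSWER: Berlin


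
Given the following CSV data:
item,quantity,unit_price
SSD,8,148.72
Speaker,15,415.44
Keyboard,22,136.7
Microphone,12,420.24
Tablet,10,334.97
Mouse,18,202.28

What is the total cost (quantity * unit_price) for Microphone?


Row: Microphone
quantity = 12
unit_price = 420.24
total = 12 * 420.24 = 5042.88

ANSWER: 5042.88


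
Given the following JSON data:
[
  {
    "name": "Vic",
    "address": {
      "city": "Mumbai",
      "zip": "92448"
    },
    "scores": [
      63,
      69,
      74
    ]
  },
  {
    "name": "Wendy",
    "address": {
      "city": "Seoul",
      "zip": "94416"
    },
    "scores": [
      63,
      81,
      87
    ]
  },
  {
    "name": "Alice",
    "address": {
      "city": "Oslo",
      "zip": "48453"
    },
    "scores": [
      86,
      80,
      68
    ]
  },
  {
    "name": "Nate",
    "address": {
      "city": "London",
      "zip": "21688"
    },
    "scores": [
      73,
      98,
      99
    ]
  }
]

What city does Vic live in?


Path: records[0].address.city
Value: Mumbai

ANSWER: Mumbai


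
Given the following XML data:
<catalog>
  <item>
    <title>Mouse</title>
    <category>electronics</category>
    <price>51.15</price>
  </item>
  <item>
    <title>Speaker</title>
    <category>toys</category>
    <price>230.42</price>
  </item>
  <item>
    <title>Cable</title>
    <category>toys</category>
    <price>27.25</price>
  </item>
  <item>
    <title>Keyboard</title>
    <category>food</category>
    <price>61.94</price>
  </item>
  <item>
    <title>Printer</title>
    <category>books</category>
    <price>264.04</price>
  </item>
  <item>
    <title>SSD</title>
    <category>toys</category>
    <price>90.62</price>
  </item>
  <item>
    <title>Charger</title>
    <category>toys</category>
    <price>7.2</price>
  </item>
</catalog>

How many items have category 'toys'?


Scanning <item> elements for <category>toys</category>:
  Item 2: Speaker -> MATCH
  Item 3: Cable -> MATCH
  Item 6: SSD -> MATCH
  Item 7: Charger -> MATCH
Count: 4

ANSWER: 4


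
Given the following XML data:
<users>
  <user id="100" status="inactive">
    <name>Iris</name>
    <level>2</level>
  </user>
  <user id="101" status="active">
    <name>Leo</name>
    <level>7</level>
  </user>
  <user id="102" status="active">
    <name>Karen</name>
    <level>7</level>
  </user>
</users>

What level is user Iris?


Finding user: Iris
<level>2</level>

ANSWER: 2


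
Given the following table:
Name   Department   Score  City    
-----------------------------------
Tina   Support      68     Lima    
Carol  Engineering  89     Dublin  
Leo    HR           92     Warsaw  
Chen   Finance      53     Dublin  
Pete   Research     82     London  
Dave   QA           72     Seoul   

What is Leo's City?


Row 3: Leo
City = Warsaw

ANSWER: Warsaw


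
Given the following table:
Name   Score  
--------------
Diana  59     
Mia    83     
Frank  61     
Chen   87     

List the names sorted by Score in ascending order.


Sorting by Score (ascending):
  Diana: 59
  Frank: 61
  Mia: 83
  Chen: 87


ANSWER: Diana, Frank, Mia, Chen


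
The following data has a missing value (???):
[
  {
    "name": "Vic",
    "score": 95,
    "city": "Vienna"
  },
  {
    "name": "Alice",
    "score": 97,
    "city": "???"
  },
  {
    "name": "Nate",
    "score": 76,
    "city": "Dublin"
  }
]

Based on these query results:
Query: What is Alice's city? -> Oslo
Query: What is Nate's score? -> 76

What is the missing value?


The missing value is Alice's city
From query: Alice's city = Oslo

ANSWER: Oslo


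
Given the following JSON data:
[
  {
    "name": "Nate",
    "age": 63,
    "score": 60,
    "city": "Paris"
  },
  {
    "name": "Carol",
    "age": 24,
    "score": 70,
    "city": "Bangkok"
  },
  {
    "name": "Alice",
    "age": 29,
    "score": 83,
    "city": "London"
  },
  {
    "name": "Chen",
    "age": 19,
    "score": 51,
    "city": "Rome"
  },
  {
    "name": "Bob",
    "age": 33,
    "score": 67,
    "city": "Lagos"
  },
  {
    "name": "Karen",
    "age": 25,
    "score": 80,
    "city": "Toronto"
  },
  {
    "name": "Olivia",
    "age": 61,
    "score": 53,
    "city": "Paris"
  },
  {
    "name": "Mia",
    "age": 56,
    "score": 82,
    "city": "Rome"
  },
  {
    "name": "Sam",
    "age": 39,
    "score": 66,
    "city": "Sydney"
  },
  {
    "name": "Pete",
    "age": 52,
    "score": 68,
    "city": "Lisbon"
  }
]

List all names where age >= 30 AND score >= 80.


Checking both conditions:
  Nate (age=63, score=60) -> no
  Carol (age=24, score=70) -> no
  Alice (age=29, score=83) -> no
  Chen (age=19, score=51) -> no
  Bob (age=33, score=67) -> no
  Karen (age=25, score=80) -> no
  Olivia (age=61, score=53) -> no
  Mia (age=56, score=82) -> YES
  Sam (age=39, score=66) -> no
  Pete (age=52, score=68) -> no


ANSWER: Mia


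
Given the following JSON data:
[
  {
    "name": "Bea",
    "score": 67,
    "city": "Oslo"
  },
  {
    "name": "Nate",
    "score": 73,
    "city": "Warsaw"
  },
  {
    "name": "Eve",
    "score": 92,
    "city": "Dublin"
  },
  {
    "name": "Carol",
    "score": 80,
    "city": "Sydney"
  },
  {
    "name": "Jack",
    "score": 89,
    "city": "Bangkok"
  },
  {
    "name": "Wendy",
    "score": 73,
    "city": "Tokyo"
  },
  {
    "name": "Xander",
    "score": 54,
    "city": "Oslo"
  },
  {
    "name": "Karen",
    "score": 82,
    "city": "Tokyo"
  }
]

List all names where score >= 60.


Filtering records where score >= 60:
  Bea (score=67) -> YES
  Nate (score=73) -> YES
  Eve (score=92) -> YES
  Carol (score=80) -> YES
  Jack (score=89) -> YES
  Wendy (score=73) -> YES
  Xander (score=54) -> no
  Karen (score=82) -> YES


ANSWER: Bea, Nate, Eve, Carol, Jack, Wendy, Karen


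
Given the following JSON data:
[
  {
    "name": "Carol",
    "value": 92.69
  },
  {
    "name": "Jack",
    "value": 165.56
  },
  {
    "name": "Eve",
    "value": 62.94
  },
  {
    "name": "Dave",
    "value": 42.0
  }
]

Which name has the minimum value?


Comparing values:
  Carol: 92.69
  Jack: 165.56
  Eve: 62.94
  Dave: 42.0
Minimum: Dave (42.0)

ANSWER: Dave


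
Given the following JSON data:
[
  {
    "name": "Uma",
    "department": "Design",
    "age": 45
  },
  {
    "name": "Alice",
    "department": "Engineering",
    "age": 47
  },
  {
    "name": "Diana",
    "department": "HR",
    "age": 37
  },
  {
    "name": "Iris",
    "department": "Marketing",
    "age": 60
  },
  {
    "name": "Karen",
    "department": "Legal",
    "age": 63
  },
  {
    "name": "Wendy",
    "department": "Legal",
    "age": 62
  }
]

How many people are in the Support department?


Scanning records for department = Support
  No matches found
Count: 0

ANSWER: 0


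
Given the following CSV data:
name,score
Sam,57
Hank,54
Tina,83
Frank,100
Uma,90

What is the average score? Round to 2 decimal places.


Scores: 57, 54, 83, 100, 90
Sum = 384
Count = 5
Average = 384 / 5 = 76.80

ANSWER: 76.80


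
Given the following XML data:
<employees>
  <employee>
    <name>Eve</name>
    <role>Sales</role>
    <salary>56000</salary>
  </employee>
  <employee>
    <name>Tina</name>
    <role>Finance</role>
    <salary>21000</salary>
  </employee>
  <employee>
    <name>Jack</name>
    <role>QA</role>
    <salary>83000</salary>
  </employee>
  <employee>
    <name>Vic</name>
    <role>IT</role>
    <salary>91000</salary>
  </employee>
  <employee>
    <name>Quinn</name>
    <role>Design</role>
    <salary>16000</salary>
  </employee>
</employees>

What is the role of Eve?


Searching for <employee> with <name>Eve</name>
Found at position 1
<role>Sales</role>

ANSWER: Sales


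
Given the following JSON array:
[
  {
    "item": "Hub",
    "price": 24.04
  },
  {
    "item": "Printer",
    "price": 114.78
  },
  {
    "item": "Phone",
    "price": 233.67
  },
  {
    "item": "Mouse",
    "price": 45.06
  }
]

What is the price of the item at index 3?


Array index 3 -> Mouse
price = 45.06

ANSWER: 45.06


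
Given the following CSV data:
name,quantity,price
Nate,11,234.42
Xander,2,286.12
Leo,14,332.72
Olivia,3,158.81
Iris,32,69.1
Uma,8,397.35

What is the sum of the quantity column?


Values in 'quantity' column:
  Row 1: 11
  Row 2: 2
  Row 3: 14
  Row 4: 3
  Row 5: 32
  Row 6: 8
Sum = 11 + 2 + 14 + 3 + 32 + 8 = 70

ANSWER: 70


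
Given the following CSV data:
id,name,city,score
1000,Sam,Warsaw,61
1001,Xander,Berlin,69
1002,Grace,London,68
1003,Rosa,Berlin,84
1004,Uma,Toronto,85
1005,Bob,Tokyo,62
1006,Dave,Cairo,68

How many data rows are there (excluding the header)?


Counting rows (excluding header):
Header: id,name,city,score
Data rows: 7

ANSWER: 7


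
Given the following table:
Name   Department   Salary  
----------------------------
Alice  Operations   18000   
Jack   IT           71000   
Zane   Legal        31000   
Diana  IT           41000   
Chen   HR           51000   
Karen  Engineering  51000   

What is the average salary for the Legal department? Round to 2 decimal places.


Legal department members:
  Zane: 31000
Sum = 31000
Count = 1
Average = 31000 / 1 = 31000.00

ANSWER: 31000.00


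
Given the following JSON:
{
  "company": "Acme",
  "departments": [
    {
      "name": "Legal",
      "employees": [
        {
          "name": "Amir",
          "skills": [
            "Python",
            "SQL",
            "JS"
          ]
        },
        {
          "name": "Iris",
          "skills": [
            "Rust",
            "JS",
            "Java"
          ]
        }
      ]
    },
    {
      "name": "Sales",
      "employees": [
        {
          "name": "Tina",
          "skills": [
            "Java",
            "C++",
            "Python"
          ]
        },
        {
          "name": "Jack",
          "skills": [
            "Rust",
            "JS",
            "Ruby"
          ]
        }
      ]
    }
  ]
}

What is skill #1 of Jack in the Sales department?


Path: departments[1].employees[1].skills[0]
Value: Rust

ANSWER: Rust


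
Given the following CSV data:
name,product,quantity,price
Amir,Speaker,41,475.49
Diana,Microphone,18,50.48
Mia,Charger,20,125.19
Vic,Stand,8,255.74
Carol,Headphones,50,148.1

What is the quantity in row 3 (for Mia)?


Row 3: Mia
Column 'quantity' = 20

ANSWER: 20


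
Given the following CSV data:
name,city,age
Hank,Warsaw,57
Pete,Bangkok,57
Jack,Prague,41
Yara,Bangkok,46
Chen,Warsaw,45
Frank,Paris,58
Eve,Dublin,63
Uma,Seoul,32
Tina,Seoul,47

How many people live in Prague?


Scanning city column for 'Prague':
  Row 3: Jack -> MATCH
Total matches: 1

ANSWER: 1


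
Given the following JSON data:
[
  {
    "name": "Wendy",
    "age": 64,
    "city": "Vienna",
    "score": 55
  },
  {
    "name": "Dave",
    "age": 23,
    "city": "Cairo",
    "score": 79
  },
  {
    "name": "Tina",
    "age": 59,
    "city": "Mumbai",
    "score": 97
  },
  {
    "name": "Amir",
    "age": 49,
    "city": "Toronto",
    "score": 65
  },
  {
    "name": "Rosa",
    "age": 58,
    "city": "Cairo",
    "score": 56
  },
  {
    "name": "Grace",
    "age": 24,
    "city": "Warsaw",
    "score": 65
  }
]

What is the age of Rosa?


Looking up record where name = Rosa
Record index: 4
Field 'age' = 58

ANSWER: 58


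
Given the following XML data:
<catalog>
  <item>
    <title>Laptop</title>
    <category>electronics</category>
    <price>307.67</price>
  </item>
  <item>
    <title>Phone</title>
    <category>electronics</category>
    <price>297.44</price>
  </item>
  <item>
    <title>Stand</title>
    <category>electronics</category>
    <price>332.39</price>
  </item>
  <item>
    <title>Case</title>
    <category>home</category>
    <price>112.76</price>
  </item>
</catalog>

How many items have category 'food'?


Scanning <item> elements for <category>food</category>:
Count: 0

ANSWER: 0


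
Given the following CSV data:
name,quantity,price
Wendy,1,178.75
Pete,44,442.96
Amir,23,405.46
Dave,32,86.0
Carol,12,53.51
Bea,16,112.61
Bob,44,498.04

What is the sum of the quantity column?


Values in 'quantity' column:
  Row 1: 1
  Row 2: 44
  Row 3: 23
  Row 4: 32
  Row 5: 12
  Row 6: 16
  Row 7: 44
Sum = 1 + 44 + 23 + 32 + 12 + 16 + 44 = 172

ANSWER: 172


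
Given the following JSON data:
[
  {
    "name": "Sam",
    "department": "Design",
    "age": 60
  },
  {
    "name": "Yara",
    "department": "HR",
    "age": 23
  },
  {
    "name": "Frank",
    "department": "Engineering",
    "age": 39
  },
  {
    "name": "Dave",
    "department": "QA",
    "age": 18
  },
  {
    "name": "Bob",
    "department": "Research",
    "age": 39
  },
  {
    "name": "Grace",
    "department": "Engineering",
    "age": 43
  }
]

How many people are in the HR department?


Scanning records for department = HR
  Record 1: Yara
Count: 1

ANSWER: 1


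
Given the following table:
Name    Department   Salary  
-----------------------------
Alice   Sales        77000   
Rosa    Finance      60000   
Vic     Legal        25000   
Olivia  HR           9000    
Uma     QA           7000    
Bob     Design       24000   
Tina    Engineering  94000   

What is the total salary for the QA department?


QA department members:
  Uma: 7000
Total = 7000 = 7000

ANSWER: 7000


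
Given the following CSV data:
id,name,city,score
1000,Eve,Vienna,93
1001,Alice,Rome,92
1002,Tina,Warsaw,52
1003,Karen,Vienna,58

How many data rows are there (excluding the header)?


Counting rows (excluding header):
Header: id,name,city,score
Data rows: 4

ANSWER: 4


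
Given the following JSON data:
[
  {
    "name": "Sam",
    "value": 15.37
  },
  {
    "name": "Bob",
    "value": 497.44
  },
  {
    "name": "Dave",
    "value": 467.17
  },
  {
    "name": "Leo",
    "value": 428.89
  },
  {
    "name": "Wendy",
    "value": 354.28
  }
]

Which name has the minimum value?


Comparing values:
  Sam: 15.37
  Bob: 497.44
  Dave: 467.17
  Leo: 428.89
  Wendy: 354.28
Minimum: Sam (15.37)

ANSWER: Sam


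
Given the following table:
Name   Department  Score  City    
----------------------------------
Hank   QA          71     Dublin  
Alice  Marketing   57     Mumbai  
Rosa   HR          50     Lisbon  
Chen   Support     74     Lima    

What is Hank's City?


Row 1: Hank
City = Dublin

ANSWER: Dublin


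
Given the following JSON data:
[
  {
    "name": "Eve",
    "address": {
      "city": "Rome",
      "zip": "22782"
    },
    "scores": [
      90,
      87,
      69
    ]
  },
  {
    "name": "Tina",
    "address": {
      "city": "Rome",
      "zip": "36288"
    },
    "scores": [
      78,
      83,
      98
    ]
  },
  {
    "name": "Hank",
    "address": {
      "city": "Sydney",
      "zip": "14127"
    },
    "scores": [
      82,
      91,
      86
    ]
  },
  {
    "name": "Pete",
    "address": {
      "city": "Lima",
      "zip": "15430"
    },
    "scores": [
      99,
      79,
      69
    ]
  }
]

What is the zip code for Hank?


Path: records[2].address.zip
Value: 14127

ANSWER: 14127


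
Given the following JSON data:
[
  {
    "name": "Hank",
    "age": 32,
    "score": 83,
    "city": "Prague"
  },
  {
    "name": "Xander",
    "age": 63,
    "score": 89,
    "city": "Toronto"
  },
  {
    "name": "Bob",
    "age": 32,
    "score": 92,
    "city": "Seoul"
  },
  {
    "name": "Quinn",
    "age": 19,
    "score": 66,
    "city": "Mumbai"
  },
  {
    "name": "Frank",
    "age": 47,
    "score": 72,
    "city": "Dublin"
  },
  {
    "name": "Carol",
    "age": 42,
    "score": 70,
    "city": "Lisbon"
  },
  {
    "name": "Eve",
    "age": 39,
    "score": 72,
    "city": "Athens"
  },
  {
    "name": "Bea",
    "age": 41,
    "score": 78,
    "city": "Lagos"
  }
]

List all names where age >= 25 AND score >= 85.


Checking both conditions:
  Hank (age=32, score=83) -> no
  Xander (age=63, score=89) -> YES
  Bob (age=32, score=92) -> YES
  Quinn (age=19, score=66) -> no
  Frank (age=47, score=72) -> no
  Carol (age=42, score=70) -> no
  Eve (age=39, score=72) -> no
  Bea (age=41, score=78) -> no


ANSWER: Xander, Bob


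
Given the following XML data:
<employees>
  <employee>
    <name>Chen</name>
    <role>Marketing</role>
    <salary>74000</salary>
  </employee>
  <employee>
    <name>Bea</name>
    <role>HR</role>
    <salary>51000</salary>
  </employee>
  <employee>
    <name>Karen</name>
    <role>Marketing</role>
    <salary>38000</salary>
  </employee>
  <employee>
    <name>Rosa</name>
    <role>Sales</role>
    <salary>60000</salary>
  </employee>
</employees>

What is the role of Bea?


Searching for <employee> with <name>Bea</name>
Found at position 2
<role>HR</role>

ANSWER: HR


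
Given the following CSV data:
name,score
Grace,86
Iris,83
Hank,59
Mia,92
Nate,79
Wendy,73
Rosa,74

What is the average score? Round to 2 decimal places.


Scores: 86, 83, 59, 92, 79, 73, 74
Sum = 546
Count = 7
Average = 546 / 7 = 78.00

ANSWER: 78.00


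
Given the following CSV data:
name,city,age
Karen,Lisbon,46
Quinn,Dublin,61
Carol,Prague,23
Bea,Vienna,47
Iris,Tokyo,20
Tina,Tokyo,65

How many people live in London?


Scanning city column for 'London':
Total matches: 0

ANSWER: 0


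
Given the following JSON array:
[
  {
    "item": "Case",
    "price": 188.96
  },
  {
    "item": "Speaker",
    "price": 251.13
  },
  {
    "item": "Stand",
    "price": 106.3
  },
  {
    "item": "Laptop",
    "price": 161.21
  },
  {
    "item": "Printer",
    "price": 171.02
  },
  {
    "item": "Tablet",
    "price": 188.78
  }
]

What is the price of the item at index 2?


Array index 2 -> Stand
price = 106.3

ANSWER: 106.3


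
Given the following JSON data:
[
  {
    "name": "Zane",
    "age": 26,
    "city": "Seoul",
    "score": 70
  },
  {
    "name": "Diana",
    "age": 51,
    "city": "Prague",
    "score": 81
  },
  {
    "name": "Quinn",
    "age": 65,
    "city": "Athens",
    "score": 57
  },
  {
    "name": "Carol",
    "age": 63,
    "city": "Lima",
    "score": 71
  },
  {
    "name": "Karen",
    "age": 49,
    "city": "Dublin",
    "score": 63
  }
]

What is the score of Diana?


Looking up record where name = Diana
Record index: 1
Field 'score' = 81

ANSWER: 81


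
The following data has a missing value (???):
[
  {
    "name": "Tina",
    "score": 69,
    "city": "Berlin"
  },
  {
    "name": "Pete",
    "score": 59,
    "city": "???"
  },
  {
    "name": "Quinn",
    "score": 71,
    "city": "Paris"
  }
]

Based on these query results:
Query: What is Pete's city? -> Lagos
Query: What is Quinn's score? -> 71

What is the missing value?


The missing value is Pete's city
From query: Pete's city = Lagos

ANSWER: Lagos


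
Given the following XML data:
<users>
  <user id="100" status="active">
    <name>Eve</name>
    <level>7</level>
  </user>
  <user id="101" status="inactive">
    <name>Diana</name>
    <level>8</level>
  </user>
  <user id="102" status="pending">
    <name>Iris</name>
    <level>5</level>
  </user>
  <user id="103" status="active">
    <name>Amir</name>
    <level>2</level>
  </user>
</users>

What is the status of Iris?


Finding user with name = Iris
user id="102" status="pending"

ANSWER: pending


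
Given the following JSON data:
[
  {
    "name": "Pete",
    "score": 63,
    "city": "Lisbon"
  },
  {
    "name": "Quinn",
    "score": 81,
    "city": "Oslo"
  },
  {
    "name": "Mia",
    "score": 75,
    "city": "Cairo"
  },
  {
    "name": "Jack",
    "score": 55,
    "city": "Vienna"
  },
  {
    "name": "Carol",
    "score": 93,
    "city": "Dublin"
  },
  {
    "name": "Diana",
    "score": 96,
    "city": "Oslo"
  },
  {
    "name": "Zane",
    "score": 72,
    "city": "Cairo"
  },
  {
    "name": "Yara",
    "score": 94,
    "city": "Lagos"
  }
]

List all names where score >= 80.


Filtering records where score >= 80:
  Pete (score=63) -> no
  Quinn (score=81) -> YES
  Mia (score=75) -> no
  Jack (score=55) -> no
  Carol (score=93) -> YES
  Diana (score=96) -> YES
  Zane (score=72) -> no
  Yara (score=94) -> YES


ANSWER: Quinn, Carol, Diana, Yara


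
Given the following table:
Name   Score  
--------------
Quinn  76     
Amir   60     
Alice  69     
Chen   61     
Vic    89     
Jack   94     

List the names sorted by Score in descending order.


Sorting by Score (descending):
  Jack: 94
  Vic: 89
  Quinn: 76
  Alice: 69
  Chen: 61
  Amir: 60


ANSWER: Jack, Vic, Quinn, Alice, Chen, Amir


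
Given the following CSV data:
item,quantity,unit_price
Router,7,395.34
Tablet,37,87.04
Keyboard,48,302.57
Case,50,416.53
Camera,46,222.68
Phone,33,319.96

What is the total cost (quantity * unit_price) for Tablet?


Row: Tablet
quantity = 37
unit_price = 87.04
total = 37 * 87.04 = 3220.48

ANSWER: 3220.48


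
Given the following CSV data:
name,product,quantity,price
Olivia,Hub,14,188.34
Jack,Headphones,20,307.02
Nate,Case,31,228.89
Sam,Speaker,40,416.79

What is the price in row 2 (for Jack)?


Row 2: Jack
Column 'price' = 307.02

ANSWER: 307.02


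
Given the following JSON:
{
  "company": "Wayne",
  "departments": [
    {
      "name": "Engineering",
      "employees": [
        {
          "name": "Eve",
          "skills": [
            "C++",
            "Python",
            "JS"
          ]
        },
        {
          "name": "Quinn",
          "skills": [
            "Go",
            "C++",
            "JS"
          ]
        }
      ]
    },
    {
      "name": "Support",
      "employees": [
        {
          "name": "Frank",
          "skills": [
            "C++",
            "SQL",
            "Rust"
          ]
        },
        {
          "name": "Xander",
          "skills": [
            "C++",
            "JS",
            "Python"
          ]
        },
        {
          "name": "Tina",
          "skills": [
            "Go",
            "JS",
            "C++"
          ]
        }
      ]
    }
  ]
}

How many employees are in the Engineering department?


Path: departments[0].employees
Count: 2

ANSWER: 2


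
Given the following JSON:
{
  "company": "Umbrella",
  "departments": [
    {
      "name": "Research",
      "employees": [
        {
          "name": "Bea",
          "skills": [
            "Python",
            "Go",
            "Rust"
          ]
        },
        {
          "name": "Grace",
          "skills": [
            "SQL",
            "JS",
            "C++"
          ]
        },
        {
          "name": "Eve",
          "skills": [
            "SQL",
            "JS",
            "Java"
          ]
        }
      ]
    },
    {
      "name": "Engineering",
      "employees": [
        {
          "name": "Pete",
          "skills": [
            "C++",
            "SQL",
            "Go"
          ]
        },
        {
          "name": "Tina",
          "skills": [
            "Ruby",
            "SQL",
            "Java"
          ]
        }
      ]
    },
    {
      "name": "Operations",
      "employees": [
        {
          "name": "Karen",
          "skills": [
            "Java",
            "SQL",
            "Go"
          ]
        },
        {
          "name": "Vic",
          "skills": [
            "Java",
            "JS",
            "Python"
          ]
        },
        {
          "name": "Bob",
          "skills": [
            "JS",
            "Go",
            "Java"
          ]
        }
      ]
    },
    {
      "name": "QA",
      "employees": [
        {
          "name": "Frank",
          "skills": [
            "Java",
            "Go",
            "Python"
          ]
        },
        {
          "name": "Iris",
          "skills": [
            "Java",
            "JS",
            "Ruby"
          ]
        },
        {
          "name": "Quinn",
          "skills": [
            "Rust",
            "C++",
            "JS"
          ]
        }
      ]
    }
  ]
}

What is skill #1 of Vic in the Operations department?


Path: departments[2].employees[1].skills[0]
Value: Java

ANSWER: Java


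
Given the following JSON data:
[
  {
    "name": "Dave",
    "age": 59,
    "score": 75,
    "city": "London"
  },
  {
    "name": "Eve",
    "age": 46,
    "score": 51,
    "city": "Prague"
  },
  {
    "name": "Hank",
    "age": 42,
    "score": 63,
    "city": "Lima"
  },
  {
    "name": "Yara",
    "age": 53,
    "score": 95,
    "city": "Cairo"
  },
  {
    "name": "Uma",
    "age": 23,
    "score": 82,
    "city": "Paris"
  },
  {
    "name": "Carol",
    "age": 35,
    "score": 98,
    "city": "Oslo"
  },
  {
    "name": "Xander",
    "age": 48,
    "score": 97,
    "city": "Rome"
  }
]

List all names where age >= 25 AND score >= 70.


Checking both conditions:
  Dave (age=59, score=75) -> YES
  Eve (age=46, score=51) -> no
  Hank (age=42, score=63) -> no
  Yara (age=53, score=95) -> YES
  Uma (age=23, score=82) -> no
  Carol (age=35, score=98) -> YES
  Xander (age=48, score=97) -> YES


ANSWER: Dave, Yara, Carol, Xander


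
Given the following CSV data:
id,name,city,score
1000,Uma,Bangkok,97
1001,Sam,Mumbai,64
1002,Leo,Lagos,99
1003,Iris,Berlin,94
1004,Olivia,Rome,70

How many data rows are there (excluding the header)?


Counting rows (excluding header):
Header: id,name,city,score
Data rows: 5

ANSWER: 5


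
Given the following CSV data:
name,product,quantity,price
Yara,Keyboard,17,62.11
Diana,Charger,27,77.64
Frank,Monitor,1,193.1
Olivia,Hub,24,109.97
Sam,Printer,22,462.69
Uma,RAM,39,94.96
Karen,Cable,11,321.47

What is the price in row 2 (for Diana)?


Row 2: Diana
Column 'price' = 77.64

ANSWER: 77.64


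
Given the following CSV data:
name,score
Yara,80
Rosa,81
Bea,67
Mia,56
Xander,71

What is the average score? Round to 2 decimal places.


Scores: 80, 81, 67, 56, 71
Sum = 355
Count = 5
Average = 355 / 5 = 71.00

ANSWER: 71.00


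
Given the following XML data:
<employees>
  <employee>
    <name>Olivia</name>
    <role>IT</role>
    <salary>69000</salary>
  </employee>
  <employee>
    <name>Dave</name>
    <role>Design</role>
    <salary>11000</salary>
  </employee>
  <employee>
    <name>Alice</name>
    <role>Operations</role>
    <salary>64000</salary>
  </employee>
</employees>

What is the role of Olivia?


Searching for <employee> with <name>Olivia</name>
Found at position 1
<role>IT</role>

ANSWER: IT


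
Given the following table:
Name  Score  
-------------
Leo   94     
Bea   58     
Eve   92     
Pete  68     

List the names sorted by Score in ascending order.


Sorting by Score (ascending):
  Bea: 58
  Pete: 68
  Eve: 92
  Leo: 94


ANSWER: Bea, Pete, Eve, Leo


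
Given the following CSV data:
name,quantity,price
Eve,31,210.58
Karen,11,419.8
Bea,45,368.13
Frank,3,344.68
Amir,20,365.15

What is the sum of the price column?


Values in 'price' column:
  Row 1: 210.58
  Row 2: 419.8
  Row 3: 368.13
  Row 4: 344.68
  Row 5: 365.15
Sum = 210.58 + 419.8 + 368.13 + 344.68 + 365.15 = 1708.34

ANSWER: 1708.34


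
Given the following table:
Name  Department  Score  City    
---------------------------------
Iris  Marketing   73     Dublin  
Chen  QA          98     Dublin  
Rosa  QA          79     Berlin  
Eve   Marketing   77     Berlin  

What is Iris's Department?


Row 1: Iris
Department = Marketing

ANSWER: Marketing


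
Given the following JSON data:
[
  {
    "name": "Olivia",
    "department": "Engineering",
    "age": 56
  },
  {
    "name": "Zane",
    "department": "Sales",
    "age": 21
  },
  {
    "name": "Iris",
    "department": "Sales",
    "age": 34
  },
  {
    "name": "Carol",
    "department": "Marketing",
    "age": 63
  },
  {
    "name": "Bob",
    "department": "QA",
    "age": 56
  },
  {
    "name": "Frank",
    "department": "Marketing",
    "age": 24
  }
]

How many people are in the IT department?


Scanning records for department = IT
  No matches found
Count: 0

ANSWER: 0


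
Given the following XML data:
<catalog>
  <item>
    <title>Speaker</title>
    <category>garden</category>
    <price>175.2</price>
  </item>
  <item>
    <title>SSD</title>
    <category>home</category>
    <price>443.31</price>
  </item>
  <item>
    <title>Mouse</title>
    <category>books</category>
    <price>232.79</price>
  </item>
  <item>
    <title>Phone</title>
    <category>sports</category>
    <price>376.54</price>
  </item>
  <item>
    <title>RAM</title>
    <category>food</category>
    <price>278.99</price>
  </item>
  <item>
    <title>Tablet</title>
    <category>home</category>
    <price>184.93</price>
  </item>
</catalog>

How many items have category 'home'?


Scanning <item> elements for <category>home</category>:
  Item 2: SSD -> MATCH
  Item 6: Tablet -> MATCH
Count: 2

ANSWER: 2


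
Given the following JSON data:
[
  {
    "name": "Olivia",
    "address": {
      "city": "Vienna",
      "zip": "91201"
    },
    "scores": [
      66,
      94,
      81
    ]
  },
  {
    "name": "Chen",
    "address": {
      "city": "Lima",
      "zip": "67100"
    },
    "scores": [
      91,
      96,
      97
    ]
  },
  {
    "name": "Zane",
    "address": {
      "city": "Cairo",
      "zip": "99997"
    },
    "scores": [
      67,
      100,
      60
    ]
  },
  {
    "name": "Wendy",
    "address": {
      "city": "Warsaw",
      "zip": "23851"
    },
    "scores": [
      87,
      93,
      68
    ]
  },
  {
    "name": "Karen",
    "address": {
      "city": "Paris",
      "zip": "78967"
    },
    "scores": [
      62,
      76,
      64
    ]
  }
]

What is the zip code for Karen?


Path: records[4].address.zip
Value: 78967

ANSWER: 78967


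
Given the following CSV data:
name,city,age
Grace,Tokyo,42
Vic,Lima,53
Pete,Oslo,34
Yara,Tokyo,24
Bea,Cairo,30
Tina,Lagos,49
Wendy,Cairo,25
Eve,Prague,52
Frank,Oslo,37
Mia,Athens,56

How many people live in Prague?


Scanning city column for 'Prague':
  Row 8: Eve -> MATCH
Total matches: 1

ANSWER: 1


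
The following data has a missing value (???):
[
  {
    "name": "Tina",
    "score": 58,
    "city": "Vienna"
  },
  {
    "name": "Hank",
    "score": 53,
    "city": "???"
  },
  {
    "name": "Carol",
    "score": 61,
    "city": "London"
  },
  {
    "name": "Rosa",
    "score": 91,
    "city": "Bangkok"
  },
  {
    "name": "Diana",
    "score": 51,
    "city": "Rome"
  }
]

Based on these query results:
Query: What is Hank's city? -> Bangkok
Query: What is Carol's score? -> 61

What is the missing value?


The missing value is Hank's city
From query: Hank's city = Bangkok

ANSWER: Bangkok


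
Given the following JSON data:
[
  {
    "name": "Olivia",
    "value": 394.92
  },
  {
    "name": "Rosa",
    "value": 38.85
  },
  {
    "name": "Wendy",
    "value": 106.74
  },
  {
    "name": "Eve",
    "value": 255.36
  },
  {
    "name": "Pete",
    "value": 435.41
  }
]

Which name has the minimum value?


Comparing values:
  Olivia: 394.92
  Rosa: 38.85
  Wendy: 106.74
  Eve: 255.36
  Pete: 435.41
Minimum: Rosa (38.85)

ANSWER: Rosa


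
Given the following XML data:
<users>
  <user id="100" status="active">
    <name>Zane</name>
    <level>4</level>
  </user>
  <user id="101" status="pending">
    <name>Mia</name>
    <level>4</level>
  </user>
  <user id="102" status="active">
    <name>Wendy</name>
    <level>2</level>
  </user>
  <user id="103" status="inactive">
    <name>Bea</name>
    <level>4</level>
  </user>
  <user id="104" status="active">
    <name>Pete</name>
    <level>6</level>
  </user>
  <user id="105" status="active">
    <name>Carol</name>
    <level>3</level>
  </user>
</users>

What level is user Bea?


Finding user: Bea
<level>4</level>

ANSWER: 4


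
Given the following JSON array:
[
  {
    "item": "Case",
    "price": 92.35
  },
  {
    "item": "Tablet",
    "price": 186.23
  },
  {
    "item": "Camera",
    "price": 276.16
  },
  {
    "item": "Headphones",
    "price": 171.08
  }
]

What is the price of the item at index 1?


Array index 1 -> Tablet
price = 186.23

ANSWER: 186.23


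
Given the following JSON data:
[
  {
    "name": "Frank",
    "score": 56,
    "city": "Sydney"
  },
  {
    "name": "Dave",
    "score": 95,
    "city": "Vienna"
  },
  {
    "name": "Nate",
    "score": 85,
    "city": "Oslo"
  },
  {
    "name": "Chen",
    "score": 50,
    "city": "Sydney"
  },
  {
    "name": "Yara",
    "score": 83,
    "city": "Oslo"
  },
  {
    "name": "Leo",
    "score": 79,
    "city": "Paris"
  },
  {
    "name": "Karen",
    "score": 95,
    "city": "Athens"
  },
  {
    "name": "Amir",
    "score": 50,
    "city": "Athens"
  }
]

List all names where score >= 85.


Filtering records where score >= 85:
  Frank (score=56) -> no
  Dave (score=95) -> YES
  Nate (score=85) -> YES
  Chen (score=50) -> no
  Yara (score=83) -> no
  Leo (score=79) -> no
  Karen (score=95) -> YES
  Amir (score=50) -> no


ANSWER: Dave, Nate, Karen


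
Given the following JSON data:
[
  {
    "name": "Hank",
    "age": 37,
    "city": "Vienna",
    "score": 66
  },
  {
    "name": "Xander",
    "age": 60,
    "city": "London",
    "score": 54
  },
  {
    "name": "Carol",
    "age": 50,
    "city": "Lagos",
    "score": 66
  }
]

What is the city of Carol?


Looking up record where name = Carol
Record index: 2
Field 'city' = Lagos

ANSWER: Lagos


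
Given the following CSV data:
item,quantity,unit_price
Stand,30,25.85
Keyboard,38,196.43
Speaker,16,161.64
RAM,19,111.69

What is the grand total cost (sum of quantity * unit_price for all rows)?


Computing row totals:
  Stand: 30 * 25.85 = 775.5
  Keyboard: 38 * 196.43 = 7464.34
  Speaker: 16 * 161.64 = 2586.24
  RAM: 19 * 111.69 = 2122.11
Grand total = 775.5 + 7464.34 + 2586.24 + 2122.11 = 12948.19

ANSWER: 12948.19


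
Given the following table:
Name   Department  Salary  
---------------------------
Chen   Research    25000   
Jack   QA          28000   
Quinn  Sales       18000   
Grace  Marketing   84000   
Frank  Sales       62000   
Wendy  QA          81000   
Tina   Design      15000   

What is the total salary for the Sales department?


Sales department members:
  Quinn: 18000
  Frank: 62000
Total = 18000 + 62000 = 80000

ANSWER: 80000


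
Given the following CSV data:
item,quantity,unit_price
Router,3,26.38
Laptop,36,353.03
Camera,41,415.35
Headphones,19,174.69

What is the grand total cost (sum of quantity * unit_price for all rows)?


Computing row totals:
  Router: 3 * 26.38 = 79.14
  Laptop: 36 * 353.03 = 12709.08
  Camera: 41 * 415.35 = 17029.35
  Headphones: 19 * 174.69 = 3319.11
Grand total = 79.14 + 12709.08 + 17029.35 + 3319.11 = 33136.68

ANSWER: 33136.68


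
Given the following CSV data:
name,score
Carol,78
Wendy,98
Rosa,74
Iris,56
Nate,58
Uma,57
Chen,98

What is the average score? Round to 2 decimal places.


Scores: 78, 98, 74, 56, 58, 57, 98
Sum = 519
Count = 7
Average = 519 / 7 = 74.14

ANSWER: 74.14


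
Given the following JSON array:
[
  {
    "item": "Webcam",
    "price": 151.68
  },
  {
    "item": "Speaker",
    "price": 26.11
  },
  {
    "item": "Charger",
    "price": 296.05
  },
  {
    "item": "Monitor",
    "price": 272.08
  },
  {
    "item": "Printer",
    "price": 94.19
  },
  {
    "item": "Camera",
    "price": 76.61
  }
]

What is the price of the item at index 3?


Array index 3 -> Monitor
price = 272.08

ANSWER: 272.08


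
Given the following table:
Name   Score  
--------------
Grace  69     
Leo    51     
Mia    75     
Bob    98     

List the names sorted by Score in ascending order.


Sorting by Score (ascending):
  Leo: 51
  Grace: 69
  Mia: 75
  Bob: 98


ANSWER: Leo, Grace, Mia, Bob


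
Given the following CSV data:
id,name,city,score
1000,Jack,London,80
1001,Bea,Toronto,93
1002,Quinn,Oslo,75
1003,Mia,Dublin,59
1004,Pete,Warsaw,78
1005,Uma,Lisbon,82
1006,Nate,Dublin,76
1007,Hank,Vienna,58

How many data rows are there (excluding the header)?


Counting rows (excluding header):
Header: id,name,city,score
Data rows: 8

ANSWER: 8


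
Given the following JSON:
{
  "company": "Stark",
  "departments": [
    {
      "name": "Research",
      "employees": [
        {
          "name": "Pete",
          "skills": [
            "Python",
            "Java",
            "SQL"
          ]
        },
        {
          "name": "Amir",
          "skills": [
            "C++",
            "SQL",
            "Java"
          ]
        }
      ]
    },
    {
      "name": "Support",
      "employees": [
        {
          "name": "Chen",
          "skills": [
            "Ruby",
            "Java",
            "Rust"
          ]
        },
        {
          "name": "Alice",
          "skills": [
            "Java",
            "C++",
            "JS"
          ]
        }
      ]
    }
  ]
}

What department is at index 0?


Path: departments[0].name
Value: Research

ANSWER: Research


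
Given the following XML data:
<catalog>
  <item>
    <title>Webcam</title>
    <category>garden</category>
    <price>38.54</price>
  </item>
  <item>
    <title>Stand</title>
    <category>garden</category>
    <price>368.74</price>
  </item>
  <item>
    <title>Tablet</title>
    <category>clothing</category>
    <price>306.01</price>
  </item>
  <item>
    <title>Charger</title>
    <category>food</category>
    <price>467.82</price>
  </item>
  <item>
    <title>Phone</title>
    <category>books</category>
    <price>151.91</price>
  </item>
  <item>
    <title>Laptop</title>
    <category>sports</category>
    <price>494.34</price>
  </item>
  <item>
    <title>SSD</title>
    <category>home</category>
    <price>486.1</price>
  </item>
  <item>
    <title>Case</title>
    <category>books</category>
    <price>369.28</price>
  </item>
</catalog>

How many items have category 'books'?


Scanning <item> elements for <category>books</category>:
  Item 5: Phone -> MATCH
  Item 8: Case -> MATCH
Count: 2

ANSWER: 2
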